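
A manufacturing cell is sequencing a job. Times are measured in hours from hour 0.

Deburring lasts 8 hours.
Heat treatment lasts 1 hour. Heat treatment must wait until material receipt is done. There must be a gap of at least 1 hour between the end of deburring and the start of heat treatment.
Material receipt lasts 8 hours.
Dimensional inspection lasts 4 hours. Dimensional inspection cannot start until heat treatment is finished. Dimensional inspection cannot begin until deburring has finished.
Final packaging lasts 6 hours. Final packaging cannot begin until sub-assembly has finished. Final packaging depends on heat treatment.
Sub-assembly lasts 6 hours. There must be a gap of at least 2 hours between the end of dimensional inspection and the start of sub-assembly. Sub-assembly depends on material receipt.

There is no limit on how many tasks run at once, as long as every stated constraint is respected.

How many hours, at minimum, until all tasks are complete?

Deburring has no prerequisites, so it starts at hour 0 and finishes at hour 8.
Material receipt has no prerequisites, so it starts at hour 0 and finishes at hour 8.
Heat treatment needs all of material receipt (finishes hour 8); deburring (finishes hour 8, plus 1-hour gap → hour 9). That puts its earliest start at hour 9; it finishes at 9 + 1 = hour 10.
For dimensional inspection: heat treatment (finishes hour 10); deburring (finishes hour 8). Taking the maximum gives a start of hour 10, and it finishes at 10 + 4 = hour 14.
Sub-assembly needs all of dimensional inspection (finishes hour 14, plus 2-hour gap → hour 16); material receipt (finishes hour 8). That puts its earliest start at hour 16; it finishes at 16 + 6 = hour 22.
Final packaging has to wait for sub-assembly (finishes hour 22); heat treatment (finishes hour 10). The latest of these is hour 22, so final packaging runs hour 22 to 22 + 6 = hour 28.
All tasks are finished once the last one completes. Finish times: Material receipt at 8, Deburring at 8, Heat treatment at 10, Dimensional inspection at 14, Sub-assembly at 22, Final packaging at 28. The latest is hour 28.

28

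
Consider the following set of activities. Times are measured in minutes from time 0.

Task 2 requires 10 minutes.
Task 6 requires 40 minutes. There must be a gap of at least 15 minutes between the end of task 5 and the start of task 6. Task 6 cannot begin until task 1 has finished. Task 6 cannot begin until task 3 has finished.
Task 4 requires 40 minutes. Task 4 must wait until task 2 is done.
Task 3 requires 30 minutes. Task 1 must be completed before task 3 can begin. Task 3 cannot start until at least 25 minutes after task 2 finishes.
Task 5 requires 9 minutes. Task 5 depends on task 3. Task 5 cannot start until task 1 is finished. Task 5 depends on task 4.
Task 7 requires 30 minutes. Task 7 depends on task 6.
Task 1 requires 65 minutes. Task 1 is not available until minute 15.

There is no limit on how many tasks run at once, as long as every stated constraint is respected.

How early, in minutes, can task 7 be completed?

204

Task 2 can start immediately at minute 0; it finishes at minute 10.
Task 4 waits on task 2 (finishes minute 10), so it starts at minute 10 and finishes at 10 + 40 = minute 50.
Task 1 waits on its own release at minute 15, so it starts at minute 15 and finishes at 15 + 65 = minute 80.
Task 3 has to wait for task 1 (finishes minute 80); task 2 (finishes minute 10, plus 25-minute gap → minute 35). The latest of these is minute 80, so task 3 runs minute 80 to 80 + 30 = minute 110.
Task 5 needs all of task 3 (finishes minute 110); task 1 (finishes minute 80); task 4 (finishes minute 50). That puts its earliest start at minute 110; it finishes at 110 + 9 = minute 119.
Task 6 has to wait for task 5 (finishes minute 119, plus 15-minute gap → minute 134); task 1 (finishes minute 80); task 3 (finishes minute 110). The latest of these is minute 134, so task 6 runs minute 134 to 134 + 40 = minute 174.
After task 6 (finishes minute 174), task 7 can start at minute 174 and finishes at minute 204.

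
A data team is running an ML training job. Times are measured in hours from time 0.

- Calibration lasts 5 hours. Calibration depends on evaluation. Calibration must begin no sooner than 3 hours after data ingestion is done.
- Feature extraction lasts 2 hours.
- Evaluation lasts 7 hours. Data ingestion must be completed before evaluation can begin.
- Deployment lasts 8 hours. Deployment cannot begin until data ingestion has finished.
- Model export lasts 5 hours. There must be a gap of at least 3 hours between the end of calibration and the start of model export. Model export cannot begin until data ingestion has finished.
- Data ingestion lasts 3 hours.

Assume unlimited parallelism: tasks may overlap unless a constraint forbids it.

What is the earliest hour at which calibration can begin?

10

Nothing blocks data ingestion, so it runs from hour 0 to hour 3.
Evaluation waits on data ingestion (finishes hour 3), so it starts at hour 3 and finishes at 3 + 7 = hour 10.
Calibration waits on evaluation (finishes hour 10); data ingestion (finishes hour 3, plus 3-hour gap → hour 6). The latest of these is hour 10, which is the earliest calibration can start.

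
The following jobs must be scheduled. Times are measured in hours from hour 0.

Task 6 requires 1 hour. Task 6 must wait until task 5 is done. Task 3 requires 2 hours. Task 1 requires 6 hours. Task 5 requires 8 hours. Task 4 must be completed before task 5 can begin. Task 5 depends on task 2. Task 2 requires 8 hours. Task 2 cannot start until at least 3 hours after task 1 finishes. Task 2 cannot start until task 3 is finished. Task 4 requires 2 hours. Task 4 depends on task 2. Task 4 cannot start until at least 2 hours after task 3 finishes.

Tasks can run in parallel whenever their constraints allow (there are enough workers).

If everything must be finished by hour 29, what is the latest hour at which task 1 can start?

Nothing follows task 6; the deadline of hour 29 is its only limit. It must start by 29 − 1 = hour 28.
Since task 6 (must start by hour 28) depends on it, task 5 must finish by hour 28. Backing off its 8-hour duration gives a latest start of hour 20.
Since task 5 (must start by hour 20) depends on it, task 4 must finish by hour 20. Backing off its 2-hour duration gives a latest start of hour 18.
Task 2 feeds task 4 (must start by hour 18); task 5 (must start by hour 20). Taking the minimum, task 2 must finish by hour 18 and start by 18 − 8 = hour 10.
Since task 2 (must start by hour 10, minus 3-hour gap → hour 7) depends on it, task 1 must finish by hour 7. Backing off its 6-hour duration gives a latest start of hour 1.

1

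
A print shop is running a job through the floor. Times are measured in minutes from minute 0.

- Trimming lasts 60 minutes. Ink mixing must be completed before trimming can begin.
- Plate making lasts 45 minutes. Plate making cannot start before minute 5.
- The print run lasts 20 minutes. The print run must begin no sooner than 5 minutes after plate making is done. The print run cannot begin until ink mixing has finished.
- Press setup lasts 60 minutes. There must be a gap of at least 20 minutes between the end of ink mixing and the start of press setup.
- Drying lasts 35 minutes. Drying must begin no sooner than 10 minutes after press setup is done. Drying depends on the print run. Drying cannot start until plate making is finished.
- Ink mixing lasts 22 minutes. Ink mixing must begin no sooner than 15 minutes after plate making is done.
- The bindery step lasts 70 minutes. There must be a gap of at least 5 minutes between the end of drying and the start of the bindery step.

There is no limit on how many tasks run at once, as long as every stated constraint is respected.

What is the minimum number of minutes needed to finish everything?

287

Plate making cannot begin until its own release at minute 5. It runs from minute 5 to 5 + 45 = minute 50.
After plate making (finishes minute 50, plus 15-minute gap → minute 65), ink mixing can start at minute 65 and finishes at minute 87.
Trimming waits on ink mixing (finishes minute 87), so it starts at minute 87 and finishes at 87 + 60 = minute 147.
The print run needs all of plate making (finishes minute 50, plus 5-minute gap → minute 55); ink mixing (finishes minute 87). That puts its earliest start at minute 87; it finishes at 87 + 20 = minute 107.
Press setup waits on ink mixing (finishes minute 87, plus 20-minute gap → minute 107), so it starts at minute 107 and finishes at 107 + 60 = minute 167.
Drying cannot start until press setup (finishes minute 167, plus 10-minute gap → minute 177); the print run (finishes minute 107); plate making (finishes minute 50). The controlling bound is minute 177, so drying finishes at 177 + 35 = minute 212.
The bindery step waits on drying (finishes minute 212, plus 5-minute gap → minute 217), so it starts at minute 217 and finishes at 217 + 70 = minute 287.
All tasks are finished once the last one completes. Finish times: Plate making at 50, Ink mixing at 87, Press setup at 167, The print run at 107, Drying at 212, Trimming at 147, The bindery step at 287. The latest is minute 287.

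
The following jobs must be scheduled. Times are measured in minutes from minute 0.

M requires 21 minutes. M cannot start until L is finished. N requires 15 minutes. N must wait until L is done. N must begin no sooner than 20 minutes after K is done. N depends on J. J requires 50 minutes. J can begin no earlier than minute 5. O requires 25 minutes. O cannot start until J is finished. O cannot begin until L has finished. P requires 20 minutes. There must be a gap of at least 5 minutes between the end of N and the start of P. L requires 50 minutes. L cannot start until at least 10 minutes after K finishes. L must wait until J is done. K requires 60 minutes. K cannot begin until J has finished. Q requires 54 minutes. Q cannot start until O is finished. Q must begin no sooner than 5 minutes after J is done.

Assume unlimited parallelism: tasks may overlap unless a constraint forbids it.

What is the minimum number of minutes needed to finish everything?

After its own release at minute 5, J can start at minute 5 and finishes at minute 55.
K cannot begin until J (finishes minute 55). It runs from minute 55 to 55 + 60 = minute 115.
For L: K (finishes minute 115, plus 10-minute gap → minute 125); J (finishes minute 55). Taking the maximum gives a start of minute 125, and it finishes at 125 + 50 = minute 175.
For O: J (finishes minute 55); L (finishes minute 175). Taking the maximum gives a start of minute 175, and it finishes at 175 + 25 = minute 200.
Q cannot start until O (finishes minute 200); J (finishes minute 55, plus 5-minute gap → minute 60). The controlling bound is minute 200, so Q finishes at 200 + 54 = minute 254.
For N: L (finishes minute 175); K (finishes minute 115, plus 20-minute gap → minute 135); J (finishes minute 55). Taking the maximum gives a start of minute 175, and it finishes at 175 + 15 = minute 190.
P waits on N (finishes minute 190, plus 5-minute gap → minute 195), so it starts at minute 195 and finishes at 195 + 20 = minute 215.
M cannot begin until L (finishes minute 175). It runs from minute 175 to 175 + 21 = minute 196.
All tasks are finished once the last one completes. Finish times: J at 55, K at 115, L at 175, M at 196, N at 190, O at 200, P at 215, Q at 254. The latest is minute 254.

254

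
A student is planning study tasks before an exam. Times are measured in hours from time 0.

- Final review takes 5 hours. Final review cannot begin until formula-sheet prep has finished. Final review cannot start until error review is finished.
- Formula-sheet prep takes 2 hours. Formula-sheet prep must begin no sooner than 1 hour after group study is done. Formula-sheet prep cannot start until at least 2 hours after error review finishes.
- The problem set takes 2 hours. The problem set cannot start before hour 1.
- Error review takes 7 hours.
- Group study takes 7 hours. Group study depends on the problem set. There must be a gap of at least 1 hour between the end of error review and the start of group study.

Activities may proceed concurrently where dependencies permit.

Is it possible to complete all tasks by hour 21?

No

Nothing blocks error review, so it runs from hour 0 to hour 7.
After its own release at hour 1, the problem set can start at hour 1 and finishes at hour 3.
Group study cannot start until the problem set (finishes hour 3); error review (finishes hour 7, plus 1-hour gap → hour 8). The controlling bound is hour 8, so group study finishes at 8 + 7 = hour 15.
Formula-sheet prep needs all of group study (finishes hour 15, plus 1-hour gap → hour 16); error review (finishes hour 7, plus 2-hour gap → hour 9). That puts its earliest start at hour 16; it finishes at 16 + 2 = hour 18.
Final review cannot start until formula-sheet prep (finishes hour 18); error review (finishes hour 7). The controlling bound is hour 18, so final review finishes at 18 + 5 = hour 23.
The earliest everything can be done is hour 23, which is after the deadline of 21, so it is not possible.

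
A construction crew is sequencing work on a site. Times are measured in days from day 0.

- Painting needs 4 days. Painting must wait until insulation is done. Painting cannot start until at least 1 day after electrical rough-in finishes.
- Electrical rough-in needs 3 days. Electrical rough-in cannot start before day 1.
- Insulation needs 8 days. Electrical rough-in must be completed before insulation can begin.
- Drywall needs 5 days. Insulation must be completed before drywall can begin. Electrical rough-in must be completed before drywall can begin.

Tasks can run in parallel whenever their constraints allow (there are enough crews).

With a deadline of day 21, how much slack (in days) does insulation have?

Electrical rough-in cannot begin until its own release at day 1. It runs from day 1 to 1 + 3 = day 4.
Insulation cannot begin until electrical rough-in (finishes day 4). It runs from day 4 to 4 + 8 = day 12.

Working backward from the deadline:
To finish by day 21, drywall (duration 5) must start no later than day 16.
To finish by day 21, painting (duration 4) must start no later than day 17.
Insulation has several dependents: drywall (must start by day 16); painting (must start by day 17). The earliest of those limits is day 16, so insulation must start by 16 − 8 = day 8.
So insulation can start as early as day 4 and as late as day 8, giving 8 − 4 = 4 days of slack.

4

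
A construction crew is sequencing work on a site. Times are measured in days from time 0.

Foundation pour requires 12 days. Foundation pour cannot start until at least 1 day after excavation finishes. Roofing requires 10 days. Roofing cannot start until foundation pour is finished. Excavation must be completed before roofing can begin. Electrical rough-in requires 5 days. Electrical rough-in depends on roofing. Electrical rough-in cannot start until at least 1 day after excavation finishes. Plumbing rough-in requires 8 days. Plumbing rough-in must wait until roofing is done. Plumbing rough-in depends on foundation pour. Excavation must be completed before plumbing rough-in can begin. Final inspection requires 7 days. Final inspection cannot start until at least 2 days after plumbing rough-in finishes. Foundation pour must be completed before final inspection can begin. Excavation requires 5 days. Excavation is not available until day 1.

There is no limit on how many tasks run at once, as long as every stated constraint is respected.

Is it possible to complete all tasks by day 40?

No

Excavation waits on its own release at day 1, so it starts at day 1 and finishes at 1 + 5 = day 6.
Foundation pour cannot begin until excavation (finishes day 6, plus 1-day gap → day 7). It runs from day 7 to 7 + 12 = day 19.
For roofing: foundation pour (finishes day 19); excavation (finishes day 6). Taking the maximum gives a start of day 19, and it finishes at 19 + 10 = day 29.
Electrical rough-in needs all of roofing (finishes day 29); excavation (finishes day 6, plus 1-day gap → day 7). That puts its earliest start at day 29; it finishes at 29 + 5 = day 34.
Plumbing rough-in has to wait for roofing (finishes day 29); foundation pour (finishes day 19); excavation (finishes day 6). The latest of these is day 29, so plumbing rough-in runs day 29 to 29 + 8 = day 37.
Final inspection has to wait for plumbing rough-in (finishes day 37, plus 2-day gap → day 39); foundation pour (finishes day 19). The latest of these is day 39, so final inspection runs day 39 to 39 + 7 = day 46.
The earliest everything can be done is day 46, which is after the deadline of 40, so it is not possible.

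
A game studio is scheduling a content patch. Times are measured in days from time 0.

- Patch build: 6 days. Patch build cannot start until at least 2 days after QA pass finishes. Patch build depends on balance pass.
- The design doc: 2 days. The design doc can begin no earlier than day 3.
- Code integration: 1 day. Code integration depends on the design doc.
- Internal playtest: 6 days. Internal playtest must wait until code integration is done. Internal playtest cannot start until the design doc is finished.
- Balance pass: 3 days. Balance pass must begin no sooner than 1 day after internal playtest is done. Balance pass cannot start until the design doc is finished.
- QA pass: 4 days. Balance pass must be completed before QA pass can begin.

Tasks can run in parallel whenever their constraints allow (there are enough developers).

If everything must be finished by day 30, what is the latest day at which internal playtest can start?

8

To finish by day 30, patch build (duration 6) must start no later than day 24.
Since patch build (must start by day 24, minus 2-day gap → day 22) depends on it, QA pass must finish by day 22. Backing off its 4-day duration gives a latest start of day 18.
Balance pass feeds QA pass (must start by day 18); patch build (must start by day 24). Taking the minimum, balance pass must finish by day 18 and start by 18 − 3 = day 15.
Since balance pass (must start by day 15, minus 1-day gap → day 14) depends on it, internal playtest must finish by day 14. Backing off its 6-day duration gives a latest start of day 8.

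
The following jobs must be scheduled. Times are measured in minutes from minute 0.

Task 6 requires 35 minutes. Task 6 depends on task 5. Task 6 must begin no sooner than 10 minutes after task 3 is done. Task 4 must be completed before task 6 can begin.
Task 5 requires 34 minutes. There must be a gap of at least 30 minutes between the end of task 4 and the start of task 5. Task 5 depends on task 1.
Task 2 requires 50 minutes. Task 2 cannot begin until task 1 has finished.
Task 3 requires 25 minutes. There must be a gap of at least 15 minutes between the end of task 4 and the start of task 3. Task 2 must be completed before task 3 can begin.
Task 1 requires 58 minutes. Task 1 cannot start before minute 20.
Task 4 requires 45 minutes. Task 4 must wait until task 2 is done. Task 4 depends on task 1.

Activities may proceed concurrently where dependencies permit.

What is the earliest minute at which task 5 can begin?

Task 1 cannot begin until its own release at minute 20. It runs from minute 20 to 20 + 58 = minute 78.
Task 2 cannot begin until task 1 (finishes minute 78). It runs from minute 78 to 78 + 50 = minute 128.
For task 4: task 2 (finishes minute 128); task 1 (finishes minute 78). Taking the maximum gives a start of minute 128, and it finishes at 128 + 45 = minute 173.
Task 5 waits on task 4 (finishes minute 173, plus 30-minute gap → minute 203); task 1 (finishes minute 78). The latest of these is minute 203, which is the earliest task 5 can start.

203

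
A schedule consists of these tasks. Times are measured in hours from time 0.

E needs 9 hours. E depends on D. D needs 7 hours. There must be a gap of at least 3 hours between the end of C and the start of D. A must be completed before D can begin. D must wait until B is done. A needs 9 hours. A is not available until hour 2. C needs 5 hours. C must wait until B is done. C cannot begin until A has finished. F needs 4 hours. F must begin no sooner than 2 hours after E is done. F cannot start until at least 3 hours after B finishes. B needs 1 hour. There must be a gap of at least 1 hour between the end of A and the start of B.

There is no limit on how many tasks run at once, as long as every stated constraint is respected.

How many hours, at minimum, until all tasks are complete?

A cannot begin until its own release at hour 2. It runs from hour 2 to 2 + 9 = hour 11.
After A (finishes hour 11, plus 1-hour gap → hour 12), B can start at hour 12 and finishes at hour 13.
For C: B (finishes hour 13); A (finishes hour 11). Taking the maximum gives a start of hour 13, and it finishes at 13 + 5 = hour 18.
D cannot start until C (finishes hour 18, plus 3-hour gap → hour 21); A (finishes hour 11); B (finishes hour 13). The controlling bound is hour 21, so D finishes at 21 + 7 = hour 28.
After D (finishes hour 28), E can start at hour 28 and finishes at hour 37.
For F: E (finishes hour 37, plus 2-hour gap → hour 39); B (finishes hour 13, plus 3-hour gap → hour 16). Taking the maximum gives a start of hour 39, and it finishes at 39 + 4 = hour 43.
All tasks are finished once the last one completes. Finish times: A at 11, B at 13, C at 18, D at 28, E at 37, F at 43. The latest is hour 43.

43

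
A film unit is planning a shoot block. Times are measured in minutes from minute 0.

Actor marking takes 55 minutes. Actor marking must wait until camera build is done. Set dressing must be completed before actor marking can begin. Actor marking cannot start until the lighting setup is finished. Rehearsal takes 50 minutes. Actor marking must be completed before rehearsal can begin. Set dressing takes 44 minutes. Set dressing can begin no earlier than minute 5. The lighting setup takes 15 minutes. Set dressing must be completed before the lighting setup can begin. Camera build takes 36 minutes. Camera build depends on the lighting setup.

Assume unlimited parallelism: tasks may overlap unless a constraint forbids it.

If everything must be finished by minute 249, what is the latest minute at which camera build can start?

Rehearsal must finish by minute 249; it takes 50 minutes, so it must start by 249 − 50 = minute 199.
Actor marking feeds into rehearsal (must start by minute 199); so actor marking must finish by minute 199 and therefore start by minute 144.
Since actor marking (must start by minute 144) depends on it, camera build must finish by minute 144. Backing off its 36-minute duration gives a latest start of minute 108.

108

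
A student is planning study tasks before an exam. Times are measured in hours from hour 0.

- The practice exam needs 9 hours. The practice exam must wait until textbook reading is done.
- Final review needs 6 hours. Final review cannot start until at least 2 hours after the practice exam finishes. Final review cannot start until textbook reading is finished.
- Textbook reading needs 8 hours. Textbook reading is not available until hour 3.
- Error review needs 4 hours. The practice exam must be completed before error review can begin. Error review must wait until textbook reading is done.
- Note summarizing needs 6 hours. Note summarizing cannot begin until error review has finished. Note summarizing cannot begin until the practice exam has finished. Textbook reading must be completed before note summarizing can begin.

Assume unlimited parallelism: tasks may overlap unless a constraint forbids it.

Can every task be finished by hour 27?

No

Textbook reading cannot begin until its own release at hour 3. It runs from hour 3 to 3 + 8 = hour 11.
The practice exam cannot begin until textbook reading (finishes hour 11). It runs from hour 11 to 11 + 9 = hour 20.
Final review needs all of the practice exam (finishes hour 20, plus 2-hour gap → hour 22); textbook reading (finishes hour 11). That puts its earliest start at hour 22; it finishes at 22 + 6 = hour 28.
Error review needs all of the practice exam (finishes hour 20); textbook reading (finishes hour 11). That puts its earliest start at hour 20; it finishes at 20 + 4 = hour 24.
For note summarizing: error review (finishes hour 24); the practice exam (finishes hour 20); textbook reading (finishes hour 11). Taking the maximum gives a start of hour 24, and it finishes at 24 + 6 = hour 30.
The earliest everything can be done is hour 30, which is after the deadline of 27, so it is not possible.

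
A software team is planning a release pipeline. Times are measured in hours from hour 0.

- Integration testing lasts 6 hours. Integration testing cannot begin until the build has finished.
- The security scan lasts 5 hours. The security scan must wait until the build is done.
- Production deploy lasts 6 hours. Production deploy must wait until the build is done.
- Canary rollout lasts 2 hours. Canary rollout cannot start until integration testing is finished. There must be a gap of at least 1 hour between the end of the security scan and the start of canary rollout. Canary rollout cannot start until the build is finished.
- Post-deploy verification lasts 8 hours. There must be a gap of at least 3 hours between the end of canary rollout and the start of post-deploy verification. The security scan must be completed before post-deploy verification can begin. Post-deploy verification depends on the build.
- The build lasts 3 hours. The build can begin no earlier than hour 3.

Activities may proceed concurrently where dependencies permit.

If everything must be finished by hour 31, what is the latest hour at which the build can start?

9

To finish by hour 31, post-deploy verification (duration 8) must start no later than hour 23.
Since post-deploy verification (must start by hour 23, minus 3-hour gap → hour 20) depends on it, canary rollout must finish by hour 20. Backing off its 2-hour duration gives a latest start of hour 18.
Integration testing must finish before canary rollout (must start by hour 18). With a 6-hour duration, integration testing must start by 18 − 6 = hour 12.
The security scan feeds canary rollout (must start by hour 18, minus 1-hour gap → hour 17); post-deploy verification (must start by hour 23). Taking the minimum, the security scan must finish by hour 17 and start by 17 − 5 = hour 12.
Production deploy must finish by hour 31; it takes 6 hours, so it must start by 31 − 6 = hour 25.
For the build: integration testing (must start by hour 12); the security scan (must start by hour 12); canary rollout (must start by hour 18); production deploy (must start by hour 25); post-deploy verification (must start by hour 23). The most restrictive is hour 12; with a 3-hour duration, the build must start by hour 9.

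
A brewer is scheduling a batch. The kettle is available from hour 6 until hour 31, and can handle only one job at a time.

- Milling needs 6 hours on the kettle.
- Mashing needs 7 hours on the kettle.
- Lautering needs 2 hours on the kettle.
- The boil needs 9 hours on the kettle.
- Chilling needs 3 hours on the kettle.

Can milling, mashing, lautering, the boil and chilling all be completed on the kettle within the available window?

No

The kettle window is 31 − 6 = 25 hours.
Running back to back, the jobs need 6 + 7 + 2 + 9 + 3 = 27 hours on the kettle.
Since 27 > 25, they cannot all fit.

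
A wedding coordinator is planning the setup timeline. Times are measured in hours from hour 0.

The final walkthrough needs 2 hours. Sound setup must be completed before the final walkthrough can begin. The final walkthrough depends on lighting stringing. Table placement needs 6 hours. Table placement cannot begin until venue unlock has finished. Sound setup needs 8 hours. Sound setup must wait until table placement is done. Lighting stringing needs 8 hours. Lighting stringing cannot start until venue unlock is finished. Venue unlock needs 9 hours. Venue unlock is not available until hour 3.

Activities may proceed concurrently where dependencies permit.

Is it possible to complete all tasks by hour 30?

Yes

After its own release at hour 3, venue unlock can start at hour 3 and finishes at hour 12.
Lighting stringing cannot begin until venue unlock (finishes hour 12). It runs from hour 12 to 12 + 8 = hour 20.
Table placement waits on venue unlock (finishes hour 12), so it starts at hour 12 and finishes at 12 + 6 = hour 18.
After table placement (finishes hour 18), sound setup can start at hour 18 and finishes at hour 26.
The final walkthrough needs all of sound setup (finishes hour 26); lighting stringing (finishes hour 20). That puts its earliest start at hour 26; it finishes at 26 + 2 = hour 28.
Every task is finished by hour 28, which is no later than the deadline of 30, so the schedule is feasible.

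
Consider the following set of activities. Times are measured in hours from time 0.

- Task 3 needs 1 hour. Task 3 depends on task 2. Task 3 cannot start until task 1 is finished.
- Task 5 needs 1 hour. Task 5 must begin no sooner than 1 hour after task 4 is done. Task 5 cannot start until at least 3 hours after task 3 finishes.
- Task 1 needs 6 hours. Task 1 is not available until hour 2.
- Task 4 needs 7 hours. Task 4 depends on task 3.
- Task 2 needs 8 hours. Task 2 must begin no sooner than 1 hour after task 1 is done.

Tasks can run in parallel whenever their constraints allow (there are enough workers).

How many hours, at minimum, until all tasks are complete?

After its own release at hour 2, task 1 can start at hour 2 and finishes at hour 8.
Task 2 waits on task 1 (finishes hour 8, plus 1-hour gap → hour 9), so it starts at hour 9 and finishes at 9 + 8 = hour 17.
Task 3 has to wait for task 2 (finishes hour 17); task 1 (finishes hour 8). The latest of these is hour 17, so task 3 runs hour 17 to 17 + 1 = hour 18.
After task 3 (finishes hour 18), task 4 can start at hour 18 and finishes at hour 25.
For task 5: task 4 (finishes hour 25, plus 1-hour gap → hour 26); task 3 (finishes hour 18, plus 3-hour gap → hour 21). Taking the maximum gives a start of hour 26, and it finishes at 26 + 1 = hour 27.
All tasks are finished once the last one completes. Finish times: Task 1 at 8, Task 2 at 17, Task 3 at 18, Task 4 at 25, Task 5 at 27. The latest is hour 27.

27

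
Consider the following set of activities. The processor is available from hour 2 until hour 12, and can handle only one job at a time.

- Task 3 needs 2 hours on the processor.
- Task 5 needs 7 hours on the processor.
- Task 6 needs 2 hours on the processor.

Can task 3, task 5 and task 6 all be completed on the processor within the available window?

The processor window is 12 − 2 = 10 hours.
Running back to back, the jobs need 2 + 7 + 2 = 11 hours on the processor.
Since 11 > 10, they cannot all fit.

No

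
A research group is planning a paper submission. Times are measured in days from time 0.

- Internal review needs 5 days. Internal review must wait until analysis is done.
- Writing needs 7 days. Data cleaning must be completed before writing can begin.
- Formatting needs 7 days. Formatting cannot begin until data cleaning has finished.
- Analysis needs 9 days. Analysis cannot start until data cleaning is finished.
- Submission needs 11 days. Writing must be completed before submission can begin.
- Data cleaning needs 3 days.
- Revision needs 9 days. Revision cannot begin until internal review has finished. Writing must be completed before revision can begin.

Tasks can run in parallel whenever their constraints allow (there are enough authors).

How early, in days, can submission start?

Data cleaning has no prerequisites, so it starts at day 0 and finishes at day 3.
Writing cannot begin until data cleaning (finishes day 3). It runs from day 3 to 3 + 7 = day 10.
Submission waits on writing (finishes day 10), so the earliest it can start is day 10.

10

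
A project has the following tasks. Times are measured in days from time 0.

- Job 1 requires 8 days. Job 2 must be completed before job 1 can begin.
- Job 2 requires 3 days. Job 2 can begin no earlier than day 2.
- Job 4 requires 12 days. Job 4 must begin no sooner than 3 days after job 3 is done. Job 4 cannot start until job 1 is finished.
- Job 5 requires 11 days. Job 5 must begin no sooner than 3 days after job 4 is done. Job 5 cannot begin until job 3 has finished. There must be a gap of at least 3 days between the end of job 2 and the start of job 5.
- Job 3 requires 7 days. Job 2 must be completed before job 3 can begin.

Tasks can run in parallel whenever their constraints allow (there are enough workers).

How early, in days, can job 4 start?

After its own release at day 2, job 2 can start at day 2 and finishes at day 5.
After job 2 (finishes day 5), job 3 can start at day 5 and finishes at day 12.
Job 1 cannot begin until job 2 (finishes day 5). It runs from day 5 to 5 + 8 = day 13.
Job 4 waits on job 3 (finishes day 12, plus 3-day gap → day 15); job 1 (finishes day 13). The latest of these is day 15, which is the earliest job 4 can start.

15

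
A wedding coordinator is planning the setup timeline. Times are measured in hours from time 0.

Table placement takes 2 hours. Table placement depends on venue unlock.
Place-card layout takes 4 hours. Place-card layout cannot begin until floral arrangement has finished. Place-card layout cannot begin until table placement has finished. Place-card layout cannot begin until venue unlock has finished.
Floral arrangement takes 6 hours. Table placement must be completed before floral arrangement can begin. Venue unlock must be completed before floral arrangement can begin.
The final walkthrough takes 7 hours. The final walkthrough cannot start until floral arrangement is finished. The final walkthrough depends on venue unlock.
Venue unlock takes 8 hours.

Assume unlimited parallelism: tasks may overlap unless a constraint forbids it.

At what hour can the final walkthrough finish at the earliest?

Venue unlock has no prerequisites, so it starts at hour 0 and finishes at hour 8.
Table placement cannot begin until venue unlock (finishes hour 8). It runs from hour 8 to 8 + 2 = hour 10.
For floral arrangement: table placement (finishes hour 10); venue unlock (finishes hour 8). Taking the maximum gives a start of hour 10, and it finishes at 10 + 6 = hour 16.
For the final walkthrough: floral arrangement (finishes hour 16); venue unlock (finishes hour 8). Taking the maximum gives a start of hour 16, and it finishes at 16 + 7 = hour 23.

23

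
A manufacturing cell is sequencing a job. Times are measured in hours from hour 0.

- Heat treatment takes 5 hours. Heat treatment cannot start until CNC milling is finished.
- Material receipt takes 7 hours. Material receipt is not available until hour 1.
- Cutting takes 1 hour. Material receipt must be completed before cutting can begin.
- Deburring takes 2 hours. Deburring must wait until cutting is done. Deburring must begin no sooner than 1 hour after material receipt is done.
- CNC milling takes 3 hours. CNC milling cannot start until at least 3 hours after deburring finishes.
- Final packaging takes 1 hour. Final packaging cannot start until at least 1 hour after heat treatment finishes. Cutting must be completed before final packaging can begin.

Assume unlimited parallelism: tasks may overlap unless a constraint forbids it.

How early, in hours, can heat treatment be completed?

Material receipt waits on its own release at hour 1, so it starts at hour 1 and finishes at 1 + 7 = hour 8.
After material receipt (finishes hour 8), cutting can start at hour 8 and finishes at hour 9.
For deburring: cutting (finishes hour 9); material receipt (finishes hour 8, plus 1-hour gap → hour 9). Taking the maximum gives a start of hour 9, and it finishes at 9 + 2 = hour 11.
CNC milling cannot begin until deburring (finishes hour 11, plus 3-hour gap → hour 14). It runs from hour 14 to 14 + 3 = hour 17.
Heat treatment waits on CNC milling (finishes hour 17), so it starts at hour 17 and finishes at 17 + 5 = hour 22.

22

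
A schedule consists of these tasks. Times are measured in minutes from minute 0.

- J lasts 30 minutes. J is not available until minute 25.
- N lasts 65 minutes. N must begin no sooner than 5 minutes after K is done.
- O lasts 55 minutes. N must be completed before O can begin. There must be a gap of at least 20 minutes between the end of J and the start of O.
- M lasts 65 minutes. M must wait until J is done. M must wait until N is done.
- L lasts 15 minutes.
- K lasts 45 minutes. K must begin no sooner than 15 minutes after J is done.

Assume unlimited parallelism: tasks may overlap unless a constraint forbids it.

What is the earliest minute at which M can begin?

185

After its own release at minute 25, J can start at minute 25 and finishes at minute 55.
K waits on J (finishes minute 55, plus 15-minute gap → minute 70), so it starts at minute 70 and finishes at 70 + 45 = minute 115.
After K (finishes minute 115, plus 5-minute gap → minute 120), N can start at minute 120 and finishes at minute 185.
M waits on J (finishes minute 55); N (finishes minute 185). The latest of these is minute 185, which is the earliest M can start.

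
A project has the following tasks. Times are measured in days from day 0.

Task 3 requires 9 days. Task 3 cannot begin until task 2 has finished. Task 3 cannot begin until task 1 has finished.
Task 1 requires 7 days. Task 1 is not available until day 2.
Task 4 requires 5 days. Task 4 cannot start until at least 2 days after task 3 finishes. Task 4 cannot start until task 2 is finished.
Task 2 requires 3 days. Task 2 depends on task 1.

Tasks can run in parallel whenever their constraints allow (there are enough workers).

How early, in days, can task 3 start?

12

After its own release at day 2, task 1 can start at day 2 and finishes at day 9.
After task 1 (finishes day 9), task 2 can start at day 9 and finishes at day 12.
Task 3 waits on task 2 (finishes day 12); task 1 (finishes day 9). The latest of these is day 12, which is the earliest task 3 can start.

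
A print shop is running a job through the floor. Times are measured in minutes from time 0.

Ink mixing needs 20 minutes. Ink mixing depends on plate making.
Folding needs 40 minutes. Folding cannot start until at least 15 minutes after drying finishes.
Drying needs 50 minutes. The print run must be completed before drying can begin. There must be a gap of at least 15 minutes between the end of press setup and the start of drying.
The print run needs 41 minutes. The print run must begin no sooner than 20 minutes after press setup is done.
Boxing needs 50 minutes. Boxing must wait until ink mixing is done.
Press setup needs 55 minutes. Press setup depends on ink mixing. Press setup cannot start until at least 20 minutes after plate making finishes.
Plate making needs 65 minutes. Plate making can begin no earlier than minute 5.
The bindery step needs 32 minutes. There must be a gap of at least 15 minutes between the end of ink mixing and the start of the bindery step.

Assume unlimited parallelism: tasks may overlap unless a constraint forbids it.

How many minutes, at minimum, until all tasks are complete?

311

Plate making cannot begin until its own release at minute 5. It runs from minute 5 to 5 + 65 = minute 70.
Ink mixing cannot begin until plate making (finishes minute 70). It runs from minute 70 to 70 + 20 = minute 90.
After ink mixing (finishes minute 90), boxing can start at minute 90 and finishes at minute 140.
The bindery step cannot begin until ink mixing (finishes minute 90, plus 15-minute gap → minute 105). It runs from minute 105 to 105 + 32 = minute 137.
Press setup has to wait for ink mixing (finishes minute 90); plate making (finishes minute 70, plus 20-minute gap → minute 90). The latest of these is minute 90, so press setup runs minute 90 to 90 + 55 = minute 145.
The print run waits on press setup (finishes minute 145, plus 20-minute gap → minute 165), so it starts at minute 165 and finishes at 165 + 41 = minute 206.
Drying has to wait for the print run (finishes minute 206); press setup (finishes minute 145, plus 15-minute gap → minute 160). The latest of these is minute 206, so drying runs minute 206 to 206 + 50 = minute 256.
Folding waits on drying (finishes minute 256, plus 15-minute gap → minute 271), so it starts at minute 271 and finishes at 271 + 40 = minute 311.
All tasks are finished once the last one completes. Finish times: Plate making at 70, Ink mixing at 90, Press setup at 145, The print run at 206, Drying at 256, Folding at 311, The bindery step at 137, Boxing at 140. The latest is minute 311.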